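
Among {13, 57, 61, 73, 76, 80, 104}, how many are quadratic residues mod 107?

(13/107) = +1 → QR.
(57/107) = +1 → QR.
(61/107) = +1 → QR.
(73/107) = -1 → non-residue.
(76/107) = +1 → QR.
(80/107) = -1 → non-residue.
(104/107) = -1 → non-residue.
Total quadratic residues among the 7: 4.

4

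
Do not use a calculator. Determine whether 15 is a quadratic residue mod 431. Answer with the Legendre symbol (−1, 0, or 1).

Euler's criterion: (15/431) ≡ 15^215 (mod 431).
15^2 ≡ 225 (mod 431)
15^4 ≡ 198 (mod 431)
15^8 ≡ 414 (mod 431)
15^16 ≡ 289 (mod 431)
15^32 ≡ 338 (mod 431)
15^64 ≡ 29 (mod 431)
15^128 ≡ 410 (mod 431)
15^215 = 15^(128+64+16+4+2+1) ≡ 1 (mod 431).
Result is 1, so (15/431) = 1.

1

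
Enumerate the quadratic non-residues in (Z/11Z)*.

Square k = 1,…,5 (k and 11−k give the same square):
1²=1, 2²=4, 3²=9, 4²≡5, 5²≡3 (mod 11).
The residues are {1, 3, 4, 5, 9}; the non-residues are the remaining 5 nonzero classes.

2,6,7,8,10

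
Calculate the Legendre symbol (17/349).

Euler's criterion: (17/349) ≡ 17^174 (mod 349).
17^2 ≡ 289 (mod 349)
17^4 ≡ 110 (mod 349)
17^8 ≡ 234 (mod 349)
17^16 ≡ 312 (mod 349)
17^32 ≡ 322 (mod 349)
17^64 ≡ 31 (mod 349)
17^128 ≡ 263 (mod 349)
17^174 = 17^(128+32+8+4+2) ≡ 1 (mod 349).
Result is 1, so (17/349) = 1.

1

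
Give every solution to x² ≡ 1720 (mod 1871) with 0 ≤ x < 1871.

Since 1871 ≡ 3 (mod 4), a square root of 1720 is 1720^((1871+1)/4) = 1720^468 mod 1871.
Repeated squaring: 1720^2≡349, 1720^4≡186, 1720^8≡918, 1720^16≡774, 1720^32≡356, 1720^64≡1379, 1720^128≡705, 1720^256≡1210 (mod 1871).
1720^468 = 1720^(256+128+64+16+4) ≡ 547 (mod 1871).
Check: 547² = 299209 ≡ 1720 (mod 1871). The two roots are 547 and 1324.

547, 1324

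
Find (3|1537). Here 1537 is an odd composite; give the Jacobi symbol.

Reciprocity: 3 ≡ 3 and 1537 ≡ 1 (mod 4), so (3/1537) = +(1537/3).
Reduce top mod 3: now compute (1/3).
Reached (1/3) = 1. Collecting the sign flips along the way, the symbol is +1.

1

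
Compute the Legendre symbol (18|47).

1

Euler's criterion: (18/47) ≡ 18^23 (mod 47).
18^2 ≡ 42 (mod 47)
18^4 ≡ 25 (mod 47)
18^8 ≡ 14 (mod 47)
18^16 ≡ 8 (mod 47)
18^23 = 18^(16+4+2+1) ≡ 1 (mod 47).
Result is 1, so (18/47) = 1.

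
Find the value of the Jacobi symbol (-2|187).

First reduce: -2 ≡ 185 (mod 187).
Reciprocity: 185 ≡ 1 and 187 ≡ 3 (mod 4), so (185/187) = +(187/185).
Reduce top mod 185: now compute (2/185).
Pull out 2: since 185 ≡ 1 (mod 8), (2/185) = +1.
Reached (1/185) = 1. Collecting the sign flips along the way, the symbol is +1.

1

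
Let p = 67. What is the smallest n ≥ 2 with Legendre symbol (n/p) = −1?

2

(2/67) = −1, so 2 is the smallest positive non-residue mod 67.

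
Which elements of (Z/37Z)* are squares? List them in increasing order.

1, 3, 4, 7, 9, 10, 11, 12, 16, 21, 25, 26, 27, 28, 30, 33, 34, 36

Square k = 1,…,18 (k and 37−k give the same square):
1²=1, 2²=4, 3²=9, 4²=16, 5²=25, 6²=36, 7²≡12, 8²≡27, 9²≡7, 10²≡26, 11²≡10, 12²≡33, 13²≡21, 14²≡11, 15²≡3, 16²≡34, 17²≡30, 18²≡28 (mod 37).
So the quadratic residues mod 37 are {1, 3, 4, 7, 9, 10, 11, 12, 16, 21, 25, 26, 27, 28, 30, 33, 34, 36}.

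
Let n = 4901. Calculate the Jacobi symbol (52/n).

0

Pull out 2^2: since 4901 ≡ 5 (mod 8), (2/4901) = -1, so (2/4901)^2 = +1.
Reciprocity: 13 ≡ 1 and 4901 ≡ 1 (mod 4), so (13/4901) = +(4901/13).
Reduce top mod 13: now compute (0/13).
Top reduces to 0: gcd > 1, so the symbol is 0.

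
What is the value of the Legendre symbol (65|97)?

1

Reciprocity: 65 ≡ 1 and 97 ≡ 1 (mod 4), so (65/97) = +(97/65).
Reduce top mod 65: now compute (32/65).
Pull out 2^5: since 65 ≡ 1 (mod 8), (2/65) = +1, so (2/65)^5 = +1.
Reached (1/65) = 1. Collecting the sign flips along the way, the symbol is +1.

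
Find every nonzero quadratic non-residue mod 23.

Square k = 1,…,11 (k and 23−k give the same square):
1²=1, 2²=4, 3²=9, 4²=16, 5²≡2, 6²≡13, 7²≡3, 8²≡18, 9²≡12, 10²≡8, 11²≡6 (mod 23).
The residues are {1, 2, 3, 4, 6, 8, 9, 12, 13, 16, 18}; the non-residues are the remaining 11 nonzero classes.

5,7,10,11,14,15,17,19,20,21,22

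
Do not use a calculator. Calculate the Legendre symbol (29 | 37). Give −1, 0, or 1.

-1

Reciprocity: 29 ≡ 1 and 37 ≡ 1 (mod 4), so (29/37) = +(37/29).
Reduce top mod 29: now compute (8/29).
Pull out 2^3: since 29 ≡ 5 (mod 8), (2/29) = -1, so (2/29)^3 = -1.
Reached (1/29) = 1. Collecting the sign flips along the way, the symbol is -1.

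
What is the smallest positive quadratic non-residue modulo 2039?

7

(2/2039) = +1, so 2 is a residue.
(3/2039) = +1, so 3 is a residue.
(4/2039) = +1, so 4 is a residue.
(5/2039) = +1, so 5 is a residue.
(6/2039) = +1, so 6 is a residue.
(7/2039) = −1, so 7 is the smallest positive non-residue mod 2039.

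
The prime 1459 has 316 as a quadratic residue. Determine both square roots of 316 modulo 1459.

Since 1459 ≡ 3 (mod 4), a square root of 316 is 316^((1459+1)/4) = 316^365 mod 1459.
Repeated squaring: 316^2≡644, 316^4≡380, 316^8≡1418, 316^16≡222, 316^32≡1137, 316^64≡95, 316^128≡271, 316^256≡491 (mod 1459).
316^365 = 316^(256+64+32+8+4+1) ≡ 149 (mod 1459).
Check: 149² = 22201 ≡ 316 (mod 1459). The two roots are 149 and 1310.

149, 1310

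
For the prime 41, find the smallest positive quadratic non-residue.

3

(2/41) = +1, so 2 is a residue.
(3/41) = −1, so 3 is the smallest positive non-residue mod 41.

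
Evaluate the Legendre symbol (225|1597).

Reciprocity: 225 ≡ 1 and 1597 ≡ 1 (mod 4), so (225/1597) = +(1597/225).
Reduce top mod 225: now compute (22/225).
Pull out 2: since 225 ≡ 1 (mod 8), (2/225) = +1.
Reciprocity: 11 ≡ 3 and 225 ≡ 1 (mod 4), so (11/225) = +(225/11).
Reduce top mod 11: now compute (5/11).
Reciprocity: 5 ≡ 1 and 11 ≡ 3 (mod 4), so (5/11) = +(11/5).
Reduce top mod 5: now compute (1/5).
Reached (1/5) = 1. Collecting the sign flips along the way, the symbol is +1.

1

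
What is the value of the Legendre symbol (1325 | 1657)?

Reciprocity: 1325 ≡ 1 and 1657 ≡ 1 (mod 4), so (1325/1657) = +(1657/1325).
Reduce top mod 1325: now compute (332/1325).
Pull out 2^2: since 1325 ≡ 5 (mod 8), (2/1325) = -1, so (2/1325)^2 = +1.
Reciprocity: 83 ≡ 3 and 1325 ≡ 1 (mod 4), so (83/1325) = +(1325/83).
Reduce top mod 83: now compute (80/83).
Pull out 2^4: since 83 ≡ 3 (mod 8), (2/83) = -1, so (2/83)^4 = +1.
Reciprocity: 5 ≡ 1 and 83 ≡ 3 (mod 4), so (5/83) = +(83/5).
Reduce top mod 5: now compute (3/5).
Reciprocity: 3 ≡ 3 and 5 ≡ 1 (mod 4), so (3/5) = +(5/3).
Reduce top mod 3: now compute (2/3).
Pull out 2: since 3 ≡ 3 (mod 8), (2/3) = -1.
Reached (1/3) = 1. Collecting the sign flips along the way, the symbol is -1.

-1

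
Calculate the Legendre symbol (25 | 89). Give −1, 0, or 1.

1

Euler's criterion: (25/89) ≡ 25^44 (mod 89).
25^2 ≡ 2 (mod 89)
25^4 ≡ 4 (mod 89)
25^8 ≡ 16 (mod 89)
25^16 ≡ 78 (mod 89)
25^32 ≡ 32 (mod 89)
25^44 = 25^(32+8+4) ≡ 1 (mod 89).
Result is 1, so (25/89) = 1.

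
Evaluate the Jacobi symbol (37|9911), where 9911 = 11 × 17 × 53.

-1

Reciprocity: 37 ≡ 1 and 9911 ≡ 3 (mod 4), so (37/9911) = +(9911/37).
Reduce top mod 37: now compute (32/37).
Pull out 2^5: since 37 ≡ 5 (mod 8), (2/37) = -1, so (2/37)^5 = -1.
Reached (1/37) = 1. Collecting the sign flips along the way, the symbol is -1.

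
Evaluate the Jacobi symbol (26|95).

1

Pull out 2: since 95 ≡ 7 (mod 8), (2/95) = +1.
Reciprocity: 13 ≡ 1 and 95 ≡ 3 (mod 4), so (13/95) = +(95/13).
Reduce top mod 13: now compute (4/13).
Pull out 2^2: since 13 ≡ 5 (mod 8), (2/13) = -1, so (2/13)^2 = +1.
Reached (1/13) = 1. Collecting the sign flips along the way, the symbol is +1.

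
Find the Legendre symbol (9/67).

1

Reciprocity: 9 ≡ 1 and 67 ≡ 3 (mod 4), so (9/67) = +(67/9).
Reduce top mod 9: now compute (4/9).
Pull out 2^2: since 9 ≡ 1 (mod 8), (2/9) = +1, so (2/9)^2 = +1.
Reached (1/9) = 1. Collecting the sign flips along the way, the symbol is +1.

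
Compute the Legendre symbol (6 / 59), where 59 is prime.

-1

Pull out 2: since 59 ≡ 3 (mod 8), (2/59) = -1.
Reciprocity: 3 ≡ 3 and 59 ≡ 3 (mod 4), so (3/59) = −(59/3).
Reduce top mod 3: now compute (2/3).
Pull out 2: since 3 ≡ 3 (mod 8), (2/3) = -1.
Reached (1/3) = 1. Collecting the sign flips along the way, the symbol is -1.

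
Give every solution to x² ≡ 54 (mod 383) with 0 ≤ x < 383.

144, 239

Since 383 ≡ 3 (mod 4), a square root of 54 is 54^((383+1)/4) = 54^96 mod 383.
Repeated squaring: 54^2≡235, 54^4≡73, 54^8≡350, 54^16≡323, 54^32≡153, 54^64≡46 (mod 383).
54^96 = 54^(64+32) ≡ 144 (mod 383).
Check: 144² = 20736 ≡ 54 (mod 383). The two roots are 144 and 239.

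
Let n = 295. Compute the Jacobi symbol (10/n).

0

Pull out 2: since 295 ≡ 7 (mod 8), (2/295) = +1.
Reciprocity: 5 ≡ 1 and 295 ≡ 3 (mod 4), so (5/295) = +(295/5).
Reduce top mod 5: now compute (0/5).
Top reduces to 0: gcd > 1, so the symbol is 0.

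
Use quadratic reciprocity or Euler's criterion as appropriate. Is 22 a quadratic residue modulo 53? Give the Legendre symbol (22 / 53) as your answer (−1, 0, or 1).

Euler's criterion: (22/53) ≡ 22^26 (mod 53).
22^2 ≡ 7 (mod 53)
22^4 ≡ 49 (mod 53)
22^8 ≡ 16 (mod 53)
22^16 ≡ 44 (mod 53)
22^26 = 22^(16+8+2) ≡ 52 (mod 53).
Result is 52 ≡ −1, so (22/53) = −1.

-1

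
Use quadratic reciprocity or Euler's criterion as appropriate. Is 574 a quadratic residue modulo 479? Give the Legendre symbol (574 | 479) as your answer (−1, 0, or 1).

Euler's criterion: (574/479) ≡ 95^239 (mod 479).
95^2 ≡ 403 (mod 479)
95^4 ≡ 28 (mod 479)
95^8 ≡ 305 (mod 479)
95^16 ≡ 99 (mod 479)
95^32 ≡ 221 (mod 479)
95^64 ≡ 462 (mod 479)
95^128 ≡ 289 (mod 479)
95^239 = 95^(128+64+32+8+4+2+1) ≡ 478 (mod 479).
Result is 478 ≡ −1, so (574/479) = −1.

-1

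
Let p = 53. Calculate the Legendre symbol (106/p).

0

First reduce: 106 ≡ 0 (mod 53).
Top reduces to 0: gcd > 1, so the symbol is 0.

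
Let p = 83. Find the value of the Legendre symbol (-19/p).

First reduce: -19 ≡ 64 (mod 83).
Pull out 2^6: since 83 ≡ 3 (mod 8), (2/83) = -1, so (2/83)^6 = +1.
Reached (1/83) = 1. Collecting the sign flips along the way, the symbol is +1.

1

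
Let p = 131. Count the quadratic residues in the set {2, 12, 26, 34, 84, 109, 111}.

(2/131) = -1 → non-residue.
(12/131) = +1 → QR.
(26/131) = -1 → non-residue.
(34/131) = +1 → QR.
(84/131) = +1 → QR.
(109/131) = +1 → QR.
(111/131) = -1 → non-residue.
Total quadratic residues among the 7: 4.

4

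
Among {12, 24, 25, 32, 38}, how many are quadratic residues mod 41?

2

(12/41) = -1 → non-residue.
(24/41) = -1 → non-residue.
(25/41) = +1 → QR.
(32/41) = +1 → QR.
(38/41) = -1 → non-residue.
Total quadratic residues among the 5: 2.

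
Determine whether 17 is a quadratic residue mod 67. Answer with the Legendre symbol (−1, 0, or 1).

Euler's criterion: (17/67) ≡ 17^33 (mod 67).
17^2 ≡ 21 (mod 67)
17^4 ≡ 39 (mod 67)
17^8 ≡ 47 (mod 67)
17^16 ≡ 65 (mod 67)
17^32 ≡ 4 (mod 67)
17^33 = 17^(32+1) ≡ 1 (mod 67).
Result is 1, so (17/67) = 1.

1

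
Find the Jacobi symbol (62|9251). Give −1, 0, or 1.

Pull out 2: since 9251 ≡ 3 (mod 8), (2/9251) = -1.
Reciprocity: 31 ≡ 3 and 9251 ≡ 3 (mod 4), so (31/9251) = −(9251/31).
Reduce top mod 31: now compute (13/31).
Reciprocity: 13 ≡ 1 and 31 ≡ 3 (mod 4), so (13/31) = +(31/13).
Reduce top mod 13: now compute (5/13).
Reciprocity: 5 ≡ 1 and 13 ≡ 1 (mod 4), so (5/13) = +(13/5).
Reduce top mod 5: now compute (3/5).
Reciprocity: 3 ≡ 3 and 5 ≡ 1 (mod 4), so (3/5) = +(5/3).
Reduce top mod 3: now compute (2/3).
Pull out 2: since 3 ≡ 3 (mod 8), (2/3) = -1.
Reached (1/3) = 1. Collecting the sign flips along the way, the symbol is -1.

-1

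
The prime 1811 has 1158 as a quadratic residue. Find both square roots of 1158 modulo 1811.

Since 1811 ≡ 3 (mod 4), a square root of 1158 is 1158^((1811+1)/4) = 1158^453 mod 1811.
Repeated squaring: 1158^2≡824, 1158^4≡1662, 1158^8≡469, 1158^16≡830, 1158^32≡720, 1158^64≡454, 1158^128≡1473, 1158^256≡151 (mod 1811).
1158^453 = 1158^(256+128+64+4+1) ≡ 1275 (mod 1811).
Check: 1275² = 1625625 ≡ 1158 (mod 1811). The two roots are 536 and 1275.

536, 1275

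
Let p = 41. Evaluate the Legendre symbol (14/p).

-1

Euler's criterion: (14/41) ≡ 14^20 (mod 41).
14^2 ≡ 32 (mod 41)
14^4 ≡ 40 (mod 41)
14^8 ≡ 1 (mod 41)
14^16 ≡ 1 (mod 41)
14^20 = 14^(16+4) ≡ 40 (mod 41).
Result is 40 ≡ −1, so (14/41) = −1.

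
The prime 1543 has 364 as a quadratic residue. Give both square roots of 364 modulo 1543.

205, 1338

Since 1543 ≡ 3 (mod 4), a square root of 364 is 364^((1543+1)/4) = 364^386 mod 1543.
Repeated squaring: 364^2≡1341, 364^4≡686, 364^8≡1524, 364^16≡361, 364^32≡709, 364^64≡1206, 364^128≡930, 364^256≡820 (mod 1543).
364^386 = 364^(256+128+2) ≡ 205 (mod 1543).
Check: 205² = 42025 ≡ 364 (mod 1543). The two roots are 205 and 1338.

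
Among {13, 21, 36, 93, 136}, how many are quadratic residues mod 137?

3

(13/137) = -1 → non-residue.
(21/137) = -1 → non-residue.
(36/137) = +1 → QR.
(93/137) = +1 → QR.
(136/137) = +1 → QR.
Total quadratic residues among the 5: 3.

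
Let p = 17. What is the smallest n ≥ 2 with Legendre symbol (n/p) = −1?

3

(2/17) = +1, so 2 is a residue.
(3/17) = −1, so 3 is the smallest positive non-residue mod 17.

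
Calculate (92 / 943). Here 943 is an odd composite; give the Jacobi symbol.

Pull out 2^2: since 943 ≡ 7 (mod 8), (2/943) = +1, so (2/943)^2 = +1.
Reciprocity: 23 ≡ 3 and 943 ≡ 3 (mod 4), so (23/943) = −(943/23).
Reduce top mod 23: now compute (0/23).
Top reduces to 0: gcd > 1, so the symbol is 0.

0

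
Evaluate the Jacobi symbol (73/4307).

Reciprocity: 73 ≡ 1 and 4307 ≡ 3 (mod 4), so (73/4307) = +(4307/73).
Reduce top mod 73: now compute (0/73).
Top reduces to 0: gcd > 1, so the symbol is 0.

0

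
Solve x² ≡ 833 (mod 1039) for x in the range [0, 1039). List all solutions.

Since 1039 ≡ 3 (mod 4), a square root of 833 is 833^((1039+1)/4) = 833^260 mod 1039.
Repeated squaring: 833^2≡876, 833^4≡594, 833^8≡615, 833^16≡29, 833^32≡841, 833^64≡761, 833^128≡398, 833^256≡476 (mod 1039).
833^260 = 833^(256+4) ≡ 136 (mod 1039).
Check: 136² = 18496 ≡ 833 (mod 1039). The two roots are 136 and 903.

136, 903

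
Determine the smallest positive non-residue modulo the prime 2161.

(2/2161) = +1, so 2 is a residue.
(3/2161) = +1, so 3 is a residue.
(4/2161) = +1, so 4 is a residue.
(5/2161) = +1, so 5 is a residue.
(6/2161) = +1, so 6 is a residue.
(7/2161) = −1, so 7 is the smallest positive non-residue mod 2161.

7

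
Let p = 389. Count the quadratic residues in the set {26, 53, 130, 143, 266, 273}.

1

(26/389) = -1 → non-residue.
(53/389) = -1 → non-residue.
(130/389) = -1 → non-residue.
(143/389) = +1 → QR.
(266/389) = -1 → non-residue.
(273/389) = -1 → non-residue.
Total quadratic residues among the 6: 1.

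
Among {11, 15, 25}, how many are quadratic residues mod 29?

1

(11/29) = -1 → non-residue.
(15/29) = -1 → non-residue.
(25/29) = +1 → QR.
Total quadratic residues among the 3: 1.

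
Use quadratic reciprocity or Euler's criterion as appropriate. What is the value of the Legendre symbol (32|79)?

Pull out 2^5: since 79 ≡ 7 (mod 8), (2/79) = +1, so (2/79)^5 = +1.
Reached (1/79) = 1. Collecting the sign flips along the way, the symbol is +1.

1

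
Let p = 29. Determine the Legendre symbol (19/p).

Euler's criterion: (19/29) ≡ 19^14 (mod 29).
19^2 ≡ 13 (mod 29)
19^4 ≡ 24 (mod 29)
19^8 ≡ 25 (mod 29)
19^14 = 19^(8+4+2) ≡ 28 (mod 29).
Result is 28 ≡ −1, so (19/29) = −1.

-1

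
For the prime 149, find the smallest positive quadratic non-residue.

2

(2/149) = −1, so 2 is the smallest positive non-residue mod 149.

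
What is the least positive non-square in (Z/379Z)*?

2

(2/379) = −1, so 2 is the smallest positive non-residue mod 379.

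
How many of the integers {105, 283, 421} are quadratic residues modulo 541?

1

(105/541) = +1 → QR.
(283/541) = -1 → non-residue.
(421/541) = -1 → non-residue.
Total quadratic residues among the 3: 1.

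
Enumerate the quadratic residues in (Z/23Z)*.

1,2,3,4,6,8,9,12,13,16,18

Square k = 1,…,11 (k and 23−k give the same square):
1²=1, 2²=4, 3²=9, 4²=16, 5²≡2, 6²≡13, 7²≡3, 8²≡18, 9²≡12, 10²≡8, 11²≡6 (mod 23).
So the quadratic residues mod 23 are {1, 2, 3, 4, 6, 8, 9, 12, 13, 16, 18}.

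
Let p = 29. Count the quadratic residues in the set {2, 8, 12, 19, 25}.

1

(2/29) = -1 → non-residue.
(8/29) = -1 → non-residue.
(12/29) = -1 → non-residue.
(19/29) = -1 → non-residue.
(25/29) = +1 → QR.
Total quadratic residues among the 5: 1.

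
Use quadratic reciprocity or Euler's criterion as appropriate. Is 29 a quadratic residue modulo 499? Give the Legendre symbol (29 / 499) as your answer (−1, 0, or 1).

1

Reciprocity: 29 ≡ 1 and 499 ≡ 3 (mod 4), so (29/499) = +(499/29).
Reduce top mod 29: now compute (6/29).
Pull out 2: since 29 ≡ 5 (mod 8), (2/29) = -1.
Reciprocity: 3 ≡ 3 and 29 ≡ 1 (mod 4), so (3/29) = +(29/3).
Reduce top mod 3: now compute (2/3).
Pull out 2: since 3 ≡ 3 (mod 8), (2/3) = -1.
Reached (1/3) = 1. Collecting the sign flips along the way, the symbol is +1.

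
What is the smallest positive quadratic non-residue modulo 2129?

(2/2129) = +1, so 2 is a residue.
(3/2129) = −1, so 3 is the smallest positive non-residue mod 2129.

3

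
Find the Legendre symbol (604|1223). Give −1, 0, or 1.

Pull out 2^2: since 1223 ≡ 7 (mod 8), (2/1223) = +1, so (2/1223)^2 = +1.
Reciprocity: 151 ≡ 3 and 1223 ≡ 3 (mod 4), so (151/1223) = −(1223/151).
Reduce top mod 151: now compute (15/151).
Reciprocity: 15 ≡ 3 and 151 ≡ 3 (mod 4), so (15/151) = −(151/15).
Reduce top mod 15: now compute (1/15).
Reached (1/15) = 1. Collecting the sign flips along the way, the symbol is +1.

1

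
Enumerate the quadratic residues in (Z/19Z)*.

Square k = 1,…,9 (k and 19−k give the same square):
1²=1, 2²=4, 3²=9, 4²=16, 5²≡6, 6²≡17, 7²≡11, 8²≡7, 9²≡5 (mod 19).
So the quadratic residues mod 19 are {1, 4, 5, 6, 7, 9, 11, 16, 17}.

1, 4, 5, 6, 7, 9, 11, 16, 17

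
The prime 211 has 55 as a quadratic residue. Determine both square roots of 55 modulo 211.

104, 107

Since 211 ≡ 3 (mod 4), a square root of 55 is 55^((211+1)/4) = 55^53 mod 211.
Repeated squaring: 55^2≡71, 55^4≡188, 55^8≡107, 55^16≡55, 55^32≡71 (mod 211).
55^53 = 55^(32+16+4+1) ≡ 107 (mod 211).
Check: 107² = 11449 ≡ 55 (mod 211). The two roots are 104 and 107.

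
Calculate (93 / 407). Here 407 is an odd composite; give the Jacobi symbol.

-1

Reciprocity: 93 ≡ 1 and 407 ≡ 3 (mod 4), so (93/407) = +(407/93).
Reduce top mod 93: now compute (35/93).
Reciprocity: 35 ≡ 3 and 93 ≡ 1 (mod 4), so (35/93) = +(93/35).
Reduce top mod 35: now compute (23/35).
Reciprocity: 23 ≡ 3 and 35 ≡ 3 (mod 4), so (23/35) = −(35/23).
Reduce top mod 23: now compute (12/23).
Pull out 2^2: since 23 ≡ 7 (mod 8), (2/23) = +1, so (2/23)^2 = +1.
Reciprocity: 3 ≡ 3 and 23 ≡ 3 (mod 4), so (3/23) = −(23/3).
Reduce top mod 3: now compute (2/3).
Pull out 2: since 3 ≡ 3 (mod 8), (2/3) = -1.
Reached (1/3) = 1. Collecting the sign flips along the way, the symbol is -1.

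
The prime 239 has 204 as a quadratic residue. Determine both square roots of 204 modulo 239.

46, 193

Since 239 ≡ 3 (mod 4), a square root of 204 is 204^((239+1)/4) = 204^60 mod 239.
Repeated squaring: 204^2≡30, 204^4≡183, 204^8≡29, 204^16≡124, 204^32≡80 (mod 239).
204^60 = 204^(32+16+8+4) ≡ 193 (mod 239).
Check: 193² = 37249 ≡ 204 (mod 239). The two roots are 46 and 193.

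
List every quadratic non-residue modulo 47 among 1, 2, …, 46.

5 10 11 13 15 19 20 22 23 26 29 30 31 33 35 38 39 40 41 43 44 45 46

Square k = 1,…,23 (k and 47−k give the same square):
1²=1, 2²=4, 3²=9, 4²=16, 5²=25, 6²=36, 7²≡2, 8²≡17, 9²≡34, 10²≡6, 11²≡27, 12²≡3, 13²≡28, 14²≡8, 15²≡37, 16²≡21, 17²≡7, 18²≡42, 19²≡32, 20²≡24, 21²≡18, 22²≡14, 23²≡12 (mod 47).
The residues are {1, 2, 3, 4, 6, 7, 8, 9, 12, 14, 16, 17, 18, 21, 24, 25, 27, 28, 32, 34, 36, 37, 42}; the non-residues are the remaining 23 nonzero classes.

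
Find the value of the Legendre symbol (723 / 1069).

-1

Euler's criterion: (723/1069) ≡ 723^534 (mod 1069).
723^2 ≡ 1057 (mod 1069)
723^4 ≡ 144 (mod 1069)
723^8 ≡ 425 (mod 1069)
723^16 ≡ 1033 (mod 1069)
723^32 ≡ 227 (mod 1069)
723^64 ≡ 217 (mod 1069)
723^128 ≡ 53 (mod 1069)
723^256 ≡ 671 (mod 1069)
723^512 ≡ 192 (mod 1069)
723^534 = 723^(512+16+4+2) ≡ 1068 (mod 1069).
Result is 1068 ≡ −1, so (723/1069) = −1.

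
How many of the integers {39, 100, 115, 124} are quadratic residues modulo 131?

(39/131) = +1 → QR.
(100/131) = +1 → QR.
(115/131) = -1 → non-residue.
(124/131) = -1 → non-residue.
Total quadratic residues among the 4: 2.

2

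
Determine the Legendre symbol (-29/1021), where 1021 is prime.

Euler's criterion: (-29/1021) ≡ 992^510 (mod 1021).
992^2 ≡ 841 (mod 1021)
992^4 ≡ 749 (mod 1021)
992^8 ≡ 472 (mod 1021)
992^16 ≡ 206 (mod 1021)
992^32 ≡ 575 (mod 1021)
992^64 ≡ 842 (mod 1021)
992^128 ≡ 390 (mod 1021)
992^256 ≡ 992 (mod 1021)
992^510 = 992^(256+128+64+32+16+8+4+2) ≡ 1 (mod 1021).
Result is 1, so (-29/1021) = 1.

1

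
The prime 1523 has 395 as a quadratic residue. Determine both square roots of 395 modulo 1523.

Since 1523 ≡ 3 (mod 4), a square root of 395 is 395^((1523+1)/4) = 395^381 mod 1523.
Repeated squaring: 395^2≡679, 395^4≡1095, 395^8≡424, 395^16≡62, 395^32≡798, 395^64≡190, 395^128≡1071, 395^256≡222 (mod 1523).
395^381 = 395^(256+64+32+16+8+4+1) ≡ 1398 (mod 1523).
Check: 1398² = 1954404 ≡ 395 (mod 1523). The two roots are 125 and 1398.

125, 1398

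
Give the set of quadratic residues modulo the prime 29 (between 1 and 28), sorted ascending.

Square k = 1,…,14 (k and 29−k give the same square):
1²=1, 2²=4, 3²=9, 4²=16, 5²=25, 6²≡7, 7²≡20, 8²≡6, 9²≡23, 10²≡13, 11²≡5, 12²≡28, 13²≡24, 14²≡22 (mod 29).
So the quadratic residues mod 29 are {1, 4, 5, 6, 7, 9, 13, 16, 20, 22, 23, 24, 25, 28}.

1 4 5 6 7 9 13 16 20 22 23 24 25 28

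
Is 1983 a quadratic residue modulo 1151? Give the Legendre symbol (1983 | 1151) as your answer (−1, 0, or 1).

-1

Euler's criterion: (1983/1151) ≡ 832^575 (mod 1151).
832^2 ≡ 473 (mod 1151)
832^4 ≡ 435 (mod 1151)
832^8 ≡ 461 (mod 1151)
832^16 ≡ 737 (mod 1151)
832^32 ≡ 1048 (mod 1151)
832^64 ≡ 250 (mod 1151)
832^128 ≡ 346 (mod 1151)
832^256 ≡ 12 (mod 1151)
832^512 ≡ 144 (mod 1151)
832^575 = 832^(512+32+16+8+4+2+1) ≡ 1150 (mod 1151).
Result is 1150 ≡ −1, so (1983/1151) = −1.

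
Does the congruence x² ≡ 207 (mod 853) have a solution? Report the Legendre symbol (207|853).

Euler's criterion: (207/853) ≡ 207^426 (mod 853).
207^2 ≡ 199 (mod 853)
207^4 ≡ 363 (mod 853)
207^8 ≡ 407 (mod 853)
207^16 ≡ 167 (mod 853)
207^32 ≡ 593 (mod 853)
207^64 ≡ 213 (mod 853)
207^128 ≡ 160 (mod 853)
207^256 ≡ 10 (mod 853)
207^426 = 207^(256+128+32+8+2) ≡ 1 (mod 853).
Result is 1, so (207/853) = 1.

1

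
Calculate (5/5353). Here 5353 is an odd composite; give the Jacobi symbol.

Reciprocity: 5 ≡ 1 and 5353 ≡ 1 (mod 4), so (5/5353) = +(5353/5).
Reduce top mod 5: now compute (3/5).
Reciprocity: 3 ≡ 3 and 5 ≡ 1 (mod 4), so (3/5) = +(5/3).
Reduce top mod 3: now compute (2/3).
Pull out 2: since 3 ≡ 3 (mod 8), (2/3) = -1.
Reached (1/3) = 1. Collecting the sign flips along the way, the symbol is -1.

-1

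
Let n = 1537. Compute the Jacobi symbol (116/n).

Pull out 2^2: since 1537 ≡ 1 (mod 8), (2/1537) = +1, so (2/1537)^2 = +1.
Reciprocity: 29 ≡ 1 and 1537 ≡ 1 (mod 4), so (29/1537) = +(1537/29).
Reduce top mod 29: now compute (0/29).
Top reduces to 0: gcd > 1, so the symbol is 0.

0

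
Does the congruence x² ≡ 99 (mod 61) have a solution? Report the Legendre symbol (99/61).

-1

Euler's criterion: (99/61) ≡ 38^30 (mod 61).
38^2 ≡ 41 (mod 61)
38^4 ≡ 34 (mod 61)
38^8 ≡ 58 (mod 61)
38^16 ≡ 9 (mod 61)
38^30 = 38^(16+8+4+2) ≡ 60 (mod 61).
Result is 60 ≡ −1, so (99/61) = −1.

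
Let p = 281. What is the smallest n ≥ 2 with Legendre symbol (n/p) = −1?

3

(2/281) = +1, so 2 is a residue.
(3/281) = −1, so 3 is the smallest positive non-residue mod 281.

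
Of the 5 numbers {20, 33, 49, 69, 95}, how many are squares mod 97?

3

(20/97) = -1 → non-residue.
(33/97) = +1 → QR.
(49/97) = +1 → QR.
(69/97) = -1 → non-residue.
(95/97) = +1 → QR.
Total quadratic residues among the 5: 3.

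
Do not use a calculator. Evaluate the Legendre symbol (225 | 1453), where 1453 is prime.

1

Reciprocity: 225 ≡ 1 and 1453 ≡ 1 (mod 4), so (225/1453) = +(1453/225).
Reduce top mod 225: now compute (103/225).
Reciprocity: 103 ≡ 3 and 225 ≡ 1 (mod 4), so (103/225) = +(225/103).
Reduce top mod 103: now compute (19/103).
Reciprocity: 19 ≡ 3 and 103 ≡ 3 (mod 4), so (19/103) = −(103/19).
Reduce top mod 19: now compute (8/19).
Pull out 2^3: since 19 ≡ 3 (mod 8), (2/19) = -1, so (2/19)^3 = -1.
Reached (1/19) = 1. Collecting the sign flips along the way, the symbol is +1.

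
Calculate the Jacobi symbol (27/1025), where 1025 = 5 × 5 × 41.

Reciprocity: 27 ≡ 3 and 1025 ≡ 1 (mod 4), so (27/1025) = +(1025/27).
Reduce top mod 27: now compute (26/27).
Pull out 2: since 27 ≡ 3 (mod 8), (2/27) = -1.
Reciprocity: 13 ≡ 1 and 27 ≡ 3 (mod 4), so (13/27) = +(27/13).
Reduce top mod 13: now compute (1/13).
Reached (1/13) = 1. Collecting the sign flips along the way, the symbol is -1.

-1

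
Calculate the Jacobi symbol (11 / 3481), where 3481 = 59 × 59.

Reciprocity: 11 ≡ 3 and 3481 ≡ 1 (mod 4), so (11/3481) = +(3481/11).
Reduce top mod 11: now compute (5/11).
Reciprocity: 5 ≡ 1 and 11 ≡ 3 (mod 4), so (5/11) = +(11/5).
Reduce top mod 5: now compute (1/5).
Reached (1/5) = 1. Collecting the sign flips along the way, the symbol is +1.

1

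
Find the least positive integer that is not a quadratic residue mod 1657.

5

(2/1657) = +1, so 2 is a residue.
(3/1657) = +1, so 3 is a residue.
(4/1657) = +1, so 4 is a residue.
(5/1657) = −1, so 5 is the smallest positive non-residue mod 1657.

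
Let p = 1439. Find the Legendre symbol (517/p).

-1

Reciprocity: 517 ≡ 1 and 1439 ≡ 3 (mod 4), so (517/1439) = +(1439/517).
Reduce top mod 517: now compute (405/517).
Reciprocity: 405 ≡ 1 and 517 ≡ 1 (mod 4), so (405/517) = +(517/405).
Reduce top mod 405: now compute (112/405).
Pull out 2^4: since 405 ≡ 5 (mod 8), (2/405) = -1, so (2/405)^4 = +1.
Reciprocity: 7 ≡ 3 and 405 ≡ 1 (mod 4), so (7/405) = +(405/7).
Reduce top mod 7: now compute (6/7).
Pull out 2: since 7 ≡ 7 (mod 8), (2/7) = +1.
Reciprocity: 3 ≡ 3 and 7 ≡ 3 (mod 4), so (3/7) = −(7/3).
Reduce top mod 3: now compute (1/3).
Reached (1/3) = 1. Collecting the sign flips along the way, the symbol is -1.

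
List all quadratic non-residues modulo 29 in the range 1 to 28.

2, 3, 8, 10, 11, 12, 14, 15, 17, 18, 19, 21, 26, 27

Square k = 1,…,14 (k and 29−k give the same square):
1²=1, 2²=4, 3²=9, 4²=16, 5²=25, 6²≡7, 7²≡20, 8²≡6, 9²≡23, 10²≡13, 11²≡5, 12²≡28, 13²≡24, 14²≡22 (mod 29).
The residues are {1, 4, 5, 6, 7, 9, 13, 16, 20, 22, 23, 24, 25, 28}; the non-residues are the remaining 14 nonzero classes.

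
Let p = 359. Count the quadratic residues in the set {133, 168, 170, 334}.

2

(133/359) = +1 → QR.
(168/359) = -1 → non-residue.
(170/359) = +1 → QR.
(334/359) = -1 → non-residue.
Total quadratic residues among the 4: 2.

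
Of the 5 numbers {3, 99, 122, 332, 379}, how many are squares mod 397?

4

(3/397) = +1 → QR.
(99/397) = +1 → QR.
(122/397) = +1 → QR.
(332/397) = +1 → QR.
(379/397) = -1 → non-residue.
Total quadratic residues among the 5: 4.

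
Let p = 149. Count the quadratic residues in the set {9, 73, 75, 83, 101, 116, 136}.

3

(9/149) = +1 → QR.
(73/149) = +1 → QR.
(75/149) = -1 → non-residue.
(83/149) = -1 → non-residue.
(101/149) = -1 → non-residue.
(116/149) = +1 → QR.
(136/149) = -1 → non-residue.
Total quadratic residues among the 7: 3.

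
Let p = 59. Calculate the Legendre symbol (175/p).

1

Euler's criterion: (175/59) ≡ 57^29 (mod 59).
57^2 ≡ 4 (mod 59)
57^4 ≡ 16 (mod 59)
57^8 ≡ 20 (mod 59)
57^16 ≡ 46 (mod 59)
57^29 = 57^(16+8+4+1) ≡ 1 (mod 59).
Result is 1, so (175/59) = 1.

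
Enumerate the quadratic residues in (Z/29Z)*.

Square k = 1,…,14 (k and 29−k give the same square):
1²=1, 2²=4, 3²=9, 4²=16, 5²=25, 6²≡7, 7²≡20, 8²≡6, 9²≡23, 10²≡13, 11²≡5, 12²≡28, 13²≡24, 14²≡22 (mod 29).
So the quadratic residues mod 29 are {1, 4, 5, 6, 7, 9, 13, 16, 20, 22, 23, 24, 25, 28}.

1, 4, 5, 6, 7, 9, 13, 16, 20, 22, 23, 24, 25, 28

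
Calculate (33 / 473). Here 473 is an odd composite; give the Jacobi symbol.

0

Reciprocity: 33 ≡ 1 and 473 ≡ 1 (mod 4), so (33/473) = +(473/33).
Reduce top mod 33: now compute (11/33).
Reciprocity: 11 ≡ 3 and 33 ≡ 1 (mod 4), so (11/33) = +(33/11).
Reduce top mod 11: now compute (0/11).
Top reduces to 0: gcd > 1, so the symbol is 0.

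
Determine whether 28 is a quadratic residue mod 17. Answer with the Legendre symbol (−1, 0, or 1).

-1

Euler's criterion: (28/17) ≡ 11^8 (mod 17).
11^2 ≡ 2 (mod 17)
11^4 ≡ 4 (mod 17)
11^8 ≡ 16 (mod 17)
11^8 = 11^(8) ≡ 16 (mod 17).
Result is 16 ≡ −1, so (28/17) = −1.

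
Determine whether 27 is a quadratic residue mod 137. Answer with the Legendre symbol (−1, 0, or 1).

Euler's criterion: (27/137) ≡ 27^68 (mod 137).
27^2 ≡ 44 (mod 137)
27^4 ≡ 18 (mod 137)
27^8 ≡ 50 (mod 137)
27^16 ≡ 34 (mod 137)
27^32 ≡ 60 (mod 137)
27^64 ≡ 38 (mod 137)
27^68 = 27^(64+4) ≡ 136 (mod 137).
Result is 136 ≡ −1, so (27/137) = −1.

-1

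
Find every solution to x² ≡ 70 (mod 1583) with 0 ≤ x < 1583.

Since 1583 ≡ 3 (mod 4), a square root of 70 is 70^((1583+1)/4) = 70^396 mod 1583.
Repeated squaring: 70^2≡151, 70^4≡639, 70^8≡1490, 70^16≡734, 70^32≡536, 70^64≡773, 70^128≡738, 70^256≡92 (mod 1583).
70^396 = 70^(256+128+8+4) ≡ 869 (mod 1583).
Check: 869² = 755161 ≡ 70 (mod 1583). The two roots are 714 and 869.

714, 869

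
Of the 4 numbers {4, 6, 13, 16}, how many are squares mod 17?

3

(4/17) = +1 → QR.
(6/17) = -1 → non-residue.
(13/17) = +1 → QR.
(16/17) = +1 → QR.
Total quadratic residues among the 4: 3.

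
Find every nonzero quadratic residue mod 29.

Square k = 1,…,14 (k and 29−k give the same square):
1²=1, 2²=4, 3²=9, 4²=16, 5²=25, 6²≡7, 7²≡20, 8²≡6, 9²≡23, 10²≡13, 11²≡5, 12²≡28, 13²≡24, 14²≡22 (mod 29).
So the quadratic residues mod 29 are {1, 4, 5, 6, 7, 9, 13, 16, 20, 22, 23, 24, 25, 28}.

1,4,5,6,7,9,13,16,20,22,23,24,25,28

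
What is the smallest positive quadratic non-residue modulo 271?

3

(2/271) = +1, so 2 is a residue.
(3/271) = −1, so 3 is the smallest positive non-residue mod 271.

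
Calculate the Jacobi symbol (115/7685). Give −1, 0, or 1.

Reciprocity: 115 ≡ 3 and 7685 ≡ 1 (mod 4), so (115/7685) = +(7685/115).
Reduce top mod 115: now compute (95/115).
Reciprocity: 95 ≡ 3 and 115 ≡ 3 (mod 4), so (95/115) = −(115/95).
Reduce top mod 95: now compute (20/95).
Pull out 2^2: since 95 ≡ 7 (mod 8), (2/95) = +1, so (2/95)^2 = +1.
Reciprocity: 5 ≡ 1 and 95 ≡ 3 (mod 4), so (5/95) = +(95/5).
Reduce top mod 5: now compute (0/5).
Top reduces to 0: gcd > 1, so the symbol is 0.

0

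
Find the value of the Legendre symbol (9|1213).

Reciprocity: 9 ≡ 1 and 1213 ≡ 1 (mod 4), so (9/1213) = +(1213/9).
Reduce top mod 9: now compute (7/9).
Reciprocity: 7 ≡ 3 and 9 ≡ 1 (mod 4), so (7/9) = +(9/7).
Reduce top mod 7: now compute (2/7).
Pull out 2: since 7 ≡ 7 (mod 8), (2/7) = +1.
Reached (1/7) = 1. Collecting the sign flips along the way, the symbol is +1.

1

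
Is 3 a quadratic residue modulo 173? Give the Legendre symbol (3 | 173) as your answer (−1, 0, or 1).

-1

Euler's criterion: (3/173) ≡ 3^86 (mod 173).
3^2 ≡ 9 (mod 173)
3^4 ≡ 81 (mod 173)
3^8 ≡ 160 (mod 173)
3^16 ≡ 169 (mod 173)
3^32 ≡ 16 (mod 173)
3^64 ≡ 83 (mod 173)
3^86 = 3^(64+16+4+2) ≡ 172 (mod 173).
Result is 172 ≡ −1, so (3/173) = −1.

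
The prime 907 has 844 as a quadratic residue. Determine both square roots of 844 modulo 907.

Since 907 ≡ 3 (mod 4), a square root of 844 is 844^((907+1)/4) = 844^227 mod 907.
Repeated squaring: 844^2≡341, 844^4≡185, 844^8≡666, 844^16≡33, 844^32≡182, 844^64≡472, 844^128≡569 (mod 907).
844^227 = 844^(128+64+32+2+1) ≡ 90 (mod 907).
Check: 90² = 8100 ≡ 844 (mod 907). The two roots are 90 and 817.

90, 817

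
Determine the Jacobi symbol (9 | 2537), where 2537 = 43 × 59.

1

Reciprocity: 9 ≡ 1 and 2537 ≡ 1 (mod 4), so (9/2537) = +(2537/9).
Reduce top mod 9: now compute (8/9).
Pull out 2^3: since 9 ≡ 1 (mod 8), (2/9) = +1, so (2/9)^3 = +1.
Reached (1/9) = 1. Collecting the sign flips along the way, the symbol is +1.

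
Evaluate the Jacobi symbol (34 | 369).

Pull out 2: since 369 ≡ 1 (mod 8), (2/369) = +1.
Reciprocity: 17 ≡ 1 and 369 ≡ 1 (mod 4), so (17/369) = +(369/17).
Reduce top mod 17: now compute (12/17).
Pull out 2^2: since 17 ≡ 1 (mod 8), (2/17) = +1, so (2/17)^2 = +1.
Reciprocity: 3 ≡ 3 and 17 ≡ 1 (mod 4), so (3/17) = +(17/3).
Reduce top mod 3: now compute (2/3).
Pull out 2: since 3 ≡ 3 (mod 8), (2/3) = -1.
Reached (1/3) = 1. Collecting the sign flips along the way, the symbol is -1.

-1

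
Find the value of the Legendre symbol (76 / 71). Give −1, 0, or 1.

1

First reduce: 76 ≡ 5 (mod 71).
Reciprocity: 5 ≡ 1 and 71 ≡ 3 (mod 4), so (5/71) = +(71/5).
Reduce top mod 5: now compute (1/5).
Reached (1/5) = 1. Collecting the sign flips along the way, the symbol is +1.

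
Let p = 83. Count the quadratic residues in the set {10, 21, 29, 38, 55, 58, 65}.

5

(10/83) = +1 → QR.
(21/83) = +1 → QR.
(29/83) = +1 → QR.
(38/83) = +1 → QR.
(55/83) = -1 → non-residue.
(58/83) = -1 → non-residue.
(65/83) = +1 → QR.
Total quadratic residues among the 7: 5.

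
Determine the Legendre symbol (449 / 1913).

-1

Reciprocity: 449 ≡ 1 and 1913 ≡ 1 (mod 4), so (449/1913) = +(1913/449).
Reduce top mod 449: now compute (117/449).
Reciprocity: 117 ≡ 1 and 449 ≡ 1 (mod 4), so (117/449) = +(449/117).
Reduce top mod 117: now compute (98/117).
Pull out 2: since 117 ≡ 5 (mod 8), (2/117) = -1.
Reciprocity: 49 ≡ 1 and 117 ≡ 1 (mod 4), so (49/117) = +(117/49).
Reduce top mod 49: now compute (19/49).
Reciprocity: 19 ≡ 3 and 49 ≡ 1 (mod 4), so (19/49) = +(49/19).
Reduce top mod 19: now compute (11/19).
Reciprocity: 11 ≡ 3 and 19 ≡ 3 (mod 4), so (11/19) = −(19/11).
Reduce top mod 11: now compute (8/11).
Pull out 2^3: since 11 ≡ 3 (mod 8), (2/11) = -1, so (2/11)^3 = -1.
Reached (1/11) = 1. Collecting the sign flips along the way, the symbol is -1.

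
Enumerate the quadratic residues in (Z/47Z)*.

1 2 3 4 6 7 8 9 12 14 16 17 18 21 24 25 27 28 32 34 36 37 42

Square k = 1,…,23 (k and 47−k give the same square):
1²=1, 2²=4, 3²=9, 4²=16, 5²=25, 6²=36, 7²≡2, 8²≡17, 9²≡34, 10²≡6, 11²≡27, 12²≡3, 13²≡28, 14²≡8, 15²≡37, 16²≡21, 17²≡7, 18²≡42, 19²≡32, 20²≡24, 21²≡18, 22²≡14, 23²≡12 (mod 47).
So the quadratic residues mod 47 are {1, 2, 3, 4, 6, 7, 8, 9, 12, 14, 16, 17, 18, 21, 24, 25, 27, 28, 32, 34, 36, 37, 42}.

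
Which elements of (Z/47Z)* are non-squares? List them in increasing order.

5 10 11 13 15 19 20 22 23 26 29 30 31 33 35 38 39 40 41 43 44 45 46

Square k = 1,…,23 (k and 47−k give the same square):
1²=1, 2²=4, 3²=9, 4²=16, 5²=25, 6²=36, 7²≡2, 8²≡17, 9²≡34, 10²≡6, 11²≡27, 12²≡3, 13²≡28, 14²≡8, 15²≡37, 16²≡21, 17²≡7, 18²≡42, 19²≡32, 20²≡24, 21²≡18, 22²≡14, 23²≡12 (mod 47).
The residues are {1, 2, 3, 4, 6, 7, 8, 9, 12, 14, 16, 17, 18, 21, 24, 25, 27, 28, 32, 34, 36, 37, 42}; the non-residues are the remaining 23 nonzero classes.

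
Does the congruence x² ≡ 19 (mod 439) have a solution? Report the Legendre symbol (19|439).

Euler's criterion: (19/439) ≡ 19^219 (mod 439).
19^2 ≡ 361 (mod 439)
19^4 ≡ 377 (mod 439)
19^8 ≡ 332 (mod 439)
19^16 ≡ 35 (mod 439)
19^32 ≡ 347 (mod 439)
19^64 ≡ 123 (mod 439)
19^128 ≡ 203 (mod 439)
19^219 = 19^(128+64+16+8+2+1) ≡ 1 (mod 439).
Result is 1, so (19/439) = 1.

1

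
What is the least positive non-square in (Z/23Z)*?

5

(2/23) = +1, so 2 is a residue.
(3/23) = +1, so 3 is a residue.
(4/23) = +1, so 4 is a residue.
(5/23) = −1, so 5 is the smallest positive non-residue mod 23.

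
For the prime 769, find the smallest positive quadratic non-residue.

(2/769) = +1, so 2 is a residue.
(3/769) = +1, so 3 is a residue.
(4/769) = +1, so 4 is a residue.
(5/769) = +1, so 5 is a residue.
(6/769) = +1, so 6 is a residue.
(7/769) = −1, so 7 is the smallest positive non-residue mod 769.

7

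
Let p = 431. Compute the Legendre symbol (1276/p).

Euler's criterion: (1276/431) ≡ 414^215 (mod 431).
414^2 ≡ 289 (mod 431)
414^4 ≡ 338 (mod 431)
414^8 ≡ 29 (mod 431)
414^16 ≡ 410 (mod 431)
414^32 ≡ 10 (mod 431)
414^64 ≡ 100 (mod 431)
414^128 ≡ 87 (mod 431)
414^215 = 414^(128+64+16+4+2+1) ≡ 1 (mod 431).
Result is 1, so (1276/431) = 1.

1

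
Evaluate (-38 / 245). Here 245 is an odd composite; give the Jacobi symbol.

First reduce: -38 ≡ 207 (mod 245).
Reciprocity: 207 ≡ 3 and 245 ≡ 1 (mod 4), so (207/245) = +(245/207).
Reduce top mod 207: now compute (38/207).
Pull out 2: since 207 ≡ 7 (mod 8), (2/207) = +1.
Reciprocity: 19 ≡ 3 and 207 ≡ 3 (mod 4), so (19/207) = −(207/19).
Reduce top mod 19: now compute (17/19).
Reciprocity: 17 ≡ 1 and 19 ≡ 3 (mod 4), so (17/19) = +(19/17).
Reduce top mod 17: now compute (2/17).
Pull out 2: since 17 ≡ 1 (mod 8), (2/17) = +1.
Reached (1/17) = 1. Collecting the sign flips along the way, the symbol is -1.

-1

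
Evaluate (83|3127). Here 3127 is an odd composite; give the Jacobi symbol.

1

Reciprocity: 83 ≡ 3 and 3127 ≡ 3 (mod 4), so (83/3127) = −(3127/83).
Reduce top mod 83: now compute (56/83).
Pull out 2^3: since 83 ≡ 3 (mod 8), (2/83) = -1, so (2/83)^3 = -1.
Reciprocity: 7 ≡ 3 and 83 ≡ 3 (mod 4), so (7/83) = −(83/7).
Reduce top mod 7: now compute (6/7).
Pull out 2: since 7 ≡ 7 (mod 8), (2/7) = +1.
Reciprocity: 3 ≡ 3 and 7 ≡ 3 (mod 4), so (3/7) = −(7/3).
Reduce top mod 3: now compute (1/3).
Reached (1/3) = 1. Collecting the sign flips along the way, the symbol is +1.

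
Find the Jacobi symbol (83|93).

1

Reciprocity: 83 ≡ 3 and 93 ≡ 1 (mod 4), so (83/93) = +(93/83).
Reduce top mod 83: now compute (10/83).
Pull out 2: since 83 ≡ 3 (mod 8), (2/83) = -1.
Reciprocity: 5 ≡ 1 and 83 ≡ 3 (mod 4), so (5/83) = +(83/5).
Reduce top mod 5: now compute (3/5).
Reciprocity: 3 ≡ 3 and 5 ≡ 1 (mod 4), so (3/5) = +(5/3).
Reduce top mod 3: now compute (2/3).
Pull out 2: since 3 ≡ 3 (mod 8), (2/3) = -1.
Reached (1/3) = 1. Collecting the sign flips along the way, the symbol is +1.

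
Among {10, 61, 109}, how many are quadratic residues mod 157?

(10/157) = +1 → QR.
(61/157) = -1 → non-residue.
(109/157) = +1 → QR.
Total quadratic residues among the 3: 2.

2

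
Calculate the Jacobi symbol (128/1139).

-1

Pull out 2^7: since 1139 ≡ 3 (mod 8), (2/1139) = -1, so (2/1139)^7 = -1.
Reached (1/1139) = 1. Collecting the sign flips along the way, the symbol is -1.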